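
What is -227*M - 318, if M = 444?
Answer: -101106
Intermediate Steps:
-227*M - 318 = -227*444 - 318 = -100788 - 318 = -101106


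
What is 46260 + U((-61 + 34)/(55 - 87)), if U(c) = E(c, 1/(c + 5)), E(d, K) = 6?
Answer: 46266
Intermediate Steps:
U(c) = 6
46260 + U((-61 + 34)/(55 - 87)) = 46260 + 6 = 46266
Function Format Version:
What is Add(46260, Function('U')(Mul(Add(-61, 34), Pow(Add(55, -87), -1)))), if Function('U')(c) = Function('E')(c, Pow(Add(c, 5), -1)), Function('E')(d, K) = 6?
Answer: 46266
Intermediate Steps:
Function('U')(c) = 6
Add(46260, Function('U')(Mul(Add(-61, 34), Pow(Add(55, -87), -1)))) = Add(46260, 6) = 46266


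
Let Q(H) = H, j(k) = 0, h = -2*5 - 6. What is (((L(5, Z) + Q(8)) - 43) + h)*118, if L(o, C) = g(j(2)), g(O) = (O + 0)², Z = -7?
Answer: -6018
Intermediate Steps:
h = -16 (h = -10 - 6 = -16)
g(O) = O²
L(o, C) = 0 (L(o, C) = 0² = 0)
(((L(5, Z) + Q(8)) - 43) + h)*118 = (((0 + 8) - 43) - 16)*118 = ((8 - 43) - 16)*118 = (-35 - 16)*118 = -51*118 = -6018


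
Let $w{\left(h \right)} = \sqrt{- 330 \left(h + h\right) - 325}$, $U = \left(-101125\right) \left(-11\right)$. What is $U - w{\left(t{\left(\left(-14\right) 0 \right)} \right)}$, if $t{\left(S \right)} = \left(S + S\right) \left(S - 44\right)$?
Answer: $1112375 - 5 i \sqrt{13} \approx 1.1124 \cdot 10^{6} - 18.028 i$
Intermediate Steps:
$U = 1112375$
$t{\left(S \right)} = 2 S \left(-44 + S\right)$
$w{\left(h \right)} = \sqrt{-325 - 660 h}$ ($w{\left(h \right)} = \sqrt{- 330 \cdot 2 h - 325} = \sqrt{- 660 h - 325} = \sqrt{-325 - 660 h}$)
$U - w{\left(t{\left(\left(-14\right) 0 \right)} \right)} = 1112375 - \sqrt{-325 - 660 \cdot 2 \left(\left(-14\right) 0\right) \left(-44 - 0\right)} = 1112375 - \sqrt{-325 - 660 \cdot 2 \cdot 0 \left(-44 + 0\right)} = 1112375 - \sqrt{-325 - 660 \cdot 2 \cdot 0 \left(-44\right)} = 1112375 - \sqrt{-325 - 0} = 1112375 - \sqrt{-325 + 0} = 1112375 - \sqrt{-325} = 1112375 - 5 i \sqrt{13}$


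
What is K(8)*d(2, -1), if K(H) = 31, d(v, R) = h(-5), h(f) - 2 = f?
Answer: -93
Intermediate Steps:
h(f) = 2 + f
d(v, R) = -3 (d(v, R) = 2 - 5 = -3)
K(8)*d(2, -1) = 31*(-3) = -93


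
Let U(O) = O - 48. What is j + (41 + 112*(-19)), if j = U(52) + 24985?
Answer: 22902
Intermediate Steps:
U(O) = -48 + O
j = 24989 (j = (-48 + 52) + 24985 = 4 + 24985 = 24989)
j + (41 + 112*(-19)) = 24989 + (41 + 112*(-19)) = 24989 + (41 - 2128) = 24989 - 2087 = 22902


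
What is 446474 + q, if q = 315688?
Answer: 762162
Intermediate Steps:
446474 + q = 446474 + 315688 = 762162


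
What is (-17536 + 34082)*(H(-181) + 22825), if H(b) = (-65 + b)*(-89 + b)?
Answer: 1476647770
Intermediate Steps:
H(b) = (-89 + b)*(-65 + b)
(-17536 + 34082)*(H(-181) + 22825) = (-17536 + 34082)*((5785 + (-181)² - 154*(-181)) + 22825) = 16546*((5785 + 32761 + 27874) + 22825) = 16546*(66420 + 22825) = 16546*89245 = 1476647770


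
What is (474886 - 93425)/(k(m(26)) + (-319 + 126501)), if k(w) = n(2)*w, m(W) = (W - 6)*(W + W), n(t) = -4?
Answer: 381461/122022 ≈ 3.1262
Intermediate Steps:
m(W) = 2*W*(-6 + W) (m(W) = (-6 + W)*(2*W) = 2*W*(-6 + W))
k(w) = -4*w
(474886 - 93425)/(k(m(26)) + (-319 + 126501)) = (474886 - 93425)/(-8*26*(-6 + 26) + (-319 + 126501)) = 381461/(-8*26*20 + 126182) = 381461/(-4*1040 + 126182) = 381461/(-4160 + 126182) = 381461/122022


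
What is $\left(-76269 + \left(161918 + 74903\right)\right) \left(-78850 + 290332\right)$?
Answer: $33953858064$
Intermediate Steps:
$\left(-76269 + \left(161918 + 74903\right)\right) \left(-78850 + 290332\right) = \left(-76269 + 236821\right) 211482 = 160552 \cdot 211482 = 33953858064$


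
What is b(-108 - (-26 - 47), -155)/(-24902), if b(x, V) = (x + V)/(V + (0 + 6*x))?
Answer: -19/908923 ≈ -2.0904e-5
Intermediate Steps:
b(x, V) = (V + x)/(V + 6*x)
b(-108 - (-26 - 47), -155)/(-24902) = ((-155 + (-108 - (-26 - 47)))/(-155 + 6*(-108 - (-26 - 47))))/(-24902) = ((-155 + (-108 - 1*(-73)))/(-155 + 6*(-108 - 1*(-73))))*(-1/24902) = ((-155 + (-108 + 73))/(-155 + 6*(-108 + 73)))*(-1/24902) = ((-155 - 35)/(-155 + 6*(-35)))*(-1/24902) = (-190/(-155 - 210))*(-1/24902) = (-190/(-365))*(-1/24902) = -1/365*(-190)*(-1/24902) = (38/73)*(-1/24902) = -19/908923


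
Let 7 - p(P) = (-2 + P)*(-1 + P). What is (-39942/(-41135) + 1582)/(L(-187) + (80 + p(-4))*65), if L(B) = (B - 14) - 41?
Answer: 65115512/142450505 ≈ 0.45711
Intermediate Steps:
L(B) = -55 + B (L(B) = (-14 + B) - 41 = -55 + B)
p(P) = 7 - (-1 + P)*(-2 + P) (p(P) = 7 - (-2 + P)*(-1 + P) = 7 - (-1 + P)*(-2 + P))
(-39942/(-41135) + 1582)/(L(-187) + (80 + p(-4))*65) = (-39942/(-41135) + 1582)/((-55 - 187) + (80 + (5 - 1*(-4)**2 + 3*(-4)))*65) = (-39942*(-1/41135) + 1582)/(-242 + (80 + (5 - 1*16 - 12))*65) = (39942/41135 + 1582)/(-242 + (80 + (5 - 16 - 12))*65) = 65115512/(41135*(-242 + (80 - 23)*65)) = 65115512/(41135*(-242 + 57*65)) = 65115512/(41135*(-242 + 3705)) = (65115512/41135)/3463 = (65115512/41135)*(1/3463) = 65115512/142450505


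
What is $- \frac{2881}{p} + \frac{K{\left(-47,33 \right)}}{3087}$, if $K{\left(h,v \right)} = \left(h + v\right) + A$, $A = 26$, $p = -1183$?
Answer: $\frac{424183}{173901} \approx 2.4392$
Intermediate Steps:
$K{\left(h,v \right)} = 26 + h + v$ ($K{\left(h,v \right)} = \left(h + v\right) + 26 = 26 + h + v$)
$- \frac{2881}{p} + \frac{K{\left(-47,33 \right)}}{3087} = - \frac{2881}{-1183} + \frac{26 - 47 + 33}{3087} = \left(-2881\right) \left(- \frac{1}{1183}\right) + 12 \cdot \frac{1}{3087} = \frac{2881}{1183} + \frac{4}{1029} = \frac{424183}{173901}$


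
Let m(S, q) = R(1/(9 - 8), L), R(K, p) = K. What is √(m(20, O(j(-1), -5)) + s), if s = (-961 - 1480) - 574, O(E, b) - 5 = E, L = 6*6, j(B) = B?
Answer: I*√3014 ≈ 54.9*I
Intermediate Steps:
L = 36
O(E, b) = 5 + E
m(S, q) = 1 (m(S, q) = 1/(9 - 8) = 1/1 = 1)
s = -3015 (s = -2441 - 574 = -3015)
√(m(20, O(j(-1), -5)) + s) = √(1 - 3015) = √(-3014) = I*√3014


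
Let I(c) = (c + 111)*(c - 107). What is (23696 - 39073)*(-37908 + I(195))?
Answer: 168839460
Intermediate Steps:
I(c) = (-107 + c)*(111 + c) (I(c) = (111 + c)*(-107 + c) = (-107 + c)*(111 + c))
(23696 - 39073)*(-37908 + I(195)) = (23696 - 39073)*(-37908 + (-11877 + 195² + 4*195)) = -15377*(-37908 + (-11877 + 38025 + 780)) = -15377*(-37908 + 26928) = -15377*(-10980) = 168839460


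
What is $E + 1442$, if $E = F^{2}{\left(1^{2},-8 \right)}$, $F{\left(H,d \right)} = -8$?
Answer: $1506$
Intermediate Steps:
$E = 64$ ($E = \left(-8\right)^{2} = 64$)
$E + 1442 = 64 + 1442 = 1506$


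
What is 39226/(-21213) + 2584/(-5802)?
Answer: -47067274/20512971 ≈ -2.2945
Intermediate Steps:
39226/(-21213) + 2584/(-5802) = 39226*(-1/21213) + 2584*(-1/5802) = -39226/21213 - 1292/2901 = -47067274/20512971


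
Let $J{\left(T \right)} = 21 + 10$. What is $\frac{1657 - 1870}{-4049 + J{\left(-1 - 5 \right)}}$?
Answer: $\frac{213}{4018} \approx 0.053011$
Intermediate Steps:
$J{\left(T \right)} = 31$
$\frac{1657 - 1870}{-4049 + J{\left(-1 - 5 \right)}} = \frac{1657 - 1870}{-4049 + 31} = - \frac{213}{-4018} = \left(-213\right) \left(- \frac{1}{4018}\right) = \frac{213}{4018}$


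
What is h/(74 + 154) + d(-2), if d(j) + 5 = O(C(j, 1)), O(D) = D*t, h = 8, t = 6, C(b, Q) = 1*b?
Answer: -967/57 ≈ -16.965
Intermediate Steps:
C(b, Q) = b
O(D) = 6*D (O(D) = D*6 = 6*D)
d(j) = -5 + 6*j
h/(74 + 154) + d(-2) = 8/(74 + 154) + (-5 + 6*(-2)) = 8/228 + (-5 - 12) = (1/228)*8 - 17 = 2/57 - 17 = -967/57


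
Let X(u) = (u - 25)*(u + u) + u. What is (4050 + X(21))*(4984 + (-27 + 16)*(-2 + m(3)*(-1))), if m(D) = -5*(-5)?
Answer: 20611743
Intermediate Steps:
m(D) = 25
X(u) = u + 2*u*(-25 + u) (X(u) = (-25 + u)*(2*u) + u = 2*u*(-25 + u) + u = u + 2*u*(-25 + u))
(4050 + X(21))*(4984 + (-27 + 16)*(-2 + m(3)*(-1))) = (4050 + 21*(-49 + 2*21))*(4984 + (-27 + 16)*(-2 + 25*(-1))) = (4050 + 21*(-49 + 42))*(4984 - 11*(-2 - 25)) = (4050 + 21*(-7))*(4984 - 11*(-27)) = (4050 - 147)*(4984 + 297) = 3903*5281 = 20611743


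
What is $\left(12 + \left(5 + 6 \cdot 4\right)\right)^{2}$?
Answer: $1681$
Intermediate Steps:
$\left(12 + \left(5 + 6 \cdot 4\right)\right)^{2} = \left(12 + \left(5 + 24\right)\right)^{2} = \left(12 + 29\right)^{2} = 41^{2} = 1681$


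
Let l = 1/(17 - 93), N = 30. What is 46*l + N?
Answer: 1117/38 ≈ 29.395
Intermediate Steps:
l = -1/76 (l = 1/(-76) = -1/76 ≈ -0.013158)
46*l + N = 46*(-1/76) + 30 = -23/38 + 30 = 1117/38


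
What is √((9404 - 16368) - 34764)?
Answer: 16*I*√163 ≈ 204.27*I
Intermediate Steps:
√((9404 - 16368) - 34764) = √(-6964 - 34764) = √(-41728) = 16*I*√163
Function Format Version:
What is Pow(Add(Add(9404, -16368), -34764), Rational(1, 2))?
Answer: Mul(16, I, Pow(163, Rational(1, 2))) ≈ Mul(204.27, I)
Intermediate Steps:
Pow(Add(Add(9404, -16368), -34764), Rational(1, 2)) = Pow(Add(-6964, -34764), Rational(1, 2)) = Pow(-41728, Rational(1, 2)) = Mul(16, I, Pow(163, Rational(1, 2)))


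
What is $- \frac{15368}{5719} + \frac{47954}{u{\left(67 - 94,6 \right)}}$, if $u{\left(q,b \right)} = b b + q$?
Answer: $\frac{274110614}{51471} \approx 5325.5$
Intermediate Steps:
$u{\left(q,b \right)} = q + b^{2}$ ($u{\left(q,b \right)} = b^{2} + q = q + b^{2}$)
$- \frac{15368}{5719} + \frac{47954}{u{\left(67 - 94,6 \right)}} = - \frac{15368}{5719} + \frac{47954}{\left(67 - 94\right) + 6^{2}} = \left(-15368\right) \frac{1}{5719} + \frac{47954}{\left(67 - 94\right) + 36} = - \frac{15368}{5719} + \frac{47954}{-27 + 36} = - \frac{15368}{5719} + \frac{47954}{9} = \frac{274110614}{51471}$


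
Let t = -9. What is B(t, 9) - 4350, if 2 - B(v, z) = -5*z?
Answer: -4303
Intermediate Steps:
B(v, z) = 2 + 5*z (B(v, z) = 2 - (-5)*z = 2 + 5*z)
B(t, 9) - 4350 = (2 + 5*9) - 4350 = (2 + 45) - 4350 = 47 - 4350 = -4303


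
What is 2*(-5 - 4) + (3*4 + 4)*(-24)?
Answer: -402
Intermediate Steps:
2*(-5 - 4) + (3*4 + 4)*(-24) = 2*(-9) + (12 + 4)*(-24) = -18 + 16*(-24) = -18 - 384 = -402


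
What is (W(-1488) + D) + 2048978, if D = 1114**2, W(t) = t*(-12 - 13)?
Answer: 3327174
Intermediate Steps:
W(t) = -25*t (W(t) = t*(-25) = -25*t)
D = 1240996
(W(-1488) + D) + 2048978 = (-25*(-1488) + 1240996) + 2048978 = (37200 + 1240996) + 2048978 = 1278196 + 2048978 = 3327174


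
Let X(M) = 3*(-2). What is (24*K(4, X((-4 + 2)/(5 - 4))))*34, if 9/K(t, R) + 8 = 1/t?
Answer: -29376/31 ≈ -947.61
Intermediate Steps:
X(M) = -6
K(t, R) = 9/(-8 + 1/t)
(24*K(4, X((-4 + 2)/(5 - 4))))*34 = (24*(-9*4/(-1 + 8*4)))*34 = (24*(-9*4/(-1 + 32)))*34 = (24*(-9*4/31))*34 = (24*(-9*4*1/31))*34 = (24*(-36/31))*34 = -864/31*34 = -29376/31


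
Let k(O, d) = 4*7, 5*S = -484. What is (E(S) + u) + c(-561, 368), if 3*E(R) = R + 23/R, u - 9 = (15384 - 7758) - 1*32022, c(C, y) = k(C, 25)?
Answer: -59027057/2420 ≈ -24391.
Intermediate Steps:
S = -484/5 (S = (1/5)*(-484) = -484/5 ≈ -96.800)
k(O, d) = 28
c(C, y) = 28
u = -24387 (u = 9 + ((15384 - 7758) - 1*32022) = 9 + (7626 - 32022) = 9 - 24396 = -24387)
E(R) = R/3 + 23/(3*R) (E(R) = (R + 23/R)/3 = R/3 + 23/(3*R))
(E(S) + u) + c(-561, 368) = ((23 + (-484/5)**2)/(3*(-484/5)) - 24387) + 28 = ((1/3)*(-5/484)*(23 + 234256/25) - 24387) + 28 = ((1/3)*(-5/484)*(234831/25) - 24387) + 28 = (-78277/2420 - 24387) + 28 = -59094817/2420 + 28 = -59027057/2420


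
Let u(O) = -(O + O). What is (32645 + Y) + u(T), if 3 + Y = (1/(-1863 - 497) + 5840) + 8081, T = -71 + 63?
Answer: 109926439/2360 ≈ 46579.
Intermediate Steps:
T = -8
Y = 32846479/2360 (Y = -3 + ((1/(-1863 - 497) + 5840) + 8081) = -3 + ((1/(-2360) + 5840) + 8081) = -3 + ((-1/2360 + 5840) + 8081) = -3 + (13782399/2360 + 8081) = -3 + 32853559/2360 = 32846479/2360 ≈ 13918.)
u(O) = -2*O
(32645 + Y) + u(T) = (32645 + 32846479/2360) - 2*(-8) = 109888679/2360 + 16 = 109926439/2360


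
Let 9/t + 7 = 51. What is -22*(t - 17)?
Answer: 739/2 ≈ 369.50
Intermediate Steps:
t = 9/44 (t = 9/(-7 + 51) = 9/44 ≈ 0.20455)
-22*(t - 17) = -22*(9/44 - 17) = -22*(-739/44) = 739/2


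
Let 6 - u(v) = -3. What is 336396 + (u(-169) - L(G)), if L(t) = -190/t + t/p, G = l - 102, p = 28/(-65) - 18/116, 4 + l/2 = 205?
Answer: 22327531321/66270 ≈ 3.3692e+5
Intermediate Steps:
l = 402 (l = -8 + 2*205 = -8 + 410 = 402)
p = -2209/3770 (p = 28*(-1/65) - 18*1/116 = -28/65 - 9/58 = -2209/3770 ≈ -0.58594)
u(v) = 9 (u(v) = 6 - 1*(-3) = 6 + 3 = 9)
G = 300 (G = 402 - 102 = 300)
L(t) = -190/t - 3770*t/2209 (L(t) = -190/t + t/(-2209/3770) = -190/t + t*(-3770/2209) = -190/t - 3770*t/2209)
336396 + (u(-169) - L(G)) = 336396 + (9 - (-190/300 - 3770/2209*300)) = 336396 + (9 - (-190*1/300 - 1131000/2209)) = 336396 + (9 - (-19/30 - 1131000/2209)) = 336396 + (9 - 1*(-33971971/66270)) = 336396 + (9 + 33971971/66270) = 336396 + 34568401/66270 = 22327531321/66270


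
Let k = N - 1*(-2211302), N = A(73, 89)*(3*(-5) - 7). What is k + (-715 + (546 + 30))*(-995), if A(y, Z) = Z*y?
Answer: 2206673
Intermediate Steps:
N = -142934 (N = (89*73)*(3*(-5) - 7) = 6497*(-15 - 7) = 6497*(-22) = -142934)
k = 2068368 (k = -142934 - 1*(-2211302) = -142934 + 2211302 = 2068368)
k + (-715 + (546 + 30))*(-995) = 2068368 + (-715 + (546 + 30))*(-995) = 2068368 + (-715 + 576)*(-995) = 2068368 - 139*(-995) = 2068368 + 138305 = 2206673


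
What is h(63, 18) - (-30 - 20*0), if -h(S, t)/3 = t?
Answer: -24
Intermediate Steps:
h(S, t) = -3*t
h(63, 18) - (-30 - 20*0) = -3*18 - (-30 - 20*0) = -54 - (-30 + 0) = -54 - 1*(-30) = -54 + 30 = -24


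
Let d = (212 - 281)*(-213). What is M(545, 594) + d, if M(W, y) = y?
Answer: 15291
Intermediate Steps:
d = 14697 (d = -69*(-213) = 14697)
M(545, 594) + d = 594 + 14697 = 15291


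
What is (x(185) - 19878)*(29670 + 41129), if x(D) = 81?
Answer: -1401607803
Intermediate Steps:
(x(185) - 19878)*(29670 + 41129) = (81 - 19878)*(29670 + 41129) = -19797*70799 = -1401607803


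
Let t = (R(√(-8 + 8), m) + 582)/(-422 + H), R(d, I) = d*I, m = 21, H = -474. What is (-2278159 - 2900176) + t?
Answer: -2319894371/448 ≈ -5.1783e+6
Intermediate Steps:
R(d, I) = I*d
t = -291/448 (t = (21*√(-8 + 8) + 582)/(-422 - 474) = (21*√0 + 582)/(-896) = -(21*0 + 582)/896 = -(0 + 582)/896 = -1/896*582 = -291/448 ≈ -0.64955)
(-2278159 - 2900176) + t = (-2278159 - 2900176) - 291/448 = -5178335 - 291/448 = -2319894371/448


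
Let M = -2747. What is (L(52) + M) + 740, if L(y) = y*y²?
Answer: 138601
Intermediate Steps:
L(y) = y³
(L(52) + M) + 740 = (52³ - 2747) + 740 = (140608 - 2747) + 740 = 137861 + 740 = 138601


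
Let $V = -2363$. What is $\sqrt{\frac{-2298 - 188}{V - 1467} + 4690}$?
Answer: $\frac{\sqrt{17201665595}}{1915} \approx 68.488$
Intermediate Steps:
$\sqrt{\frac{-2298 - 188}{V - 1467} + 4690} = \sqrt{\frac{-2298 - 188}{-2363 - 1467} + 4690} = \sqrt{- \frac{2486}{-3830} + 4690} = \sqrt{\left(-2486\right) \left(- \frac{1}{3830}\right) + 4690} = \sqrt{\frac{1243}{1915} + 4690} = \sqrt{\frac{8982593}{1915}} = \frac{\sqrt{17201665595}}{1915}$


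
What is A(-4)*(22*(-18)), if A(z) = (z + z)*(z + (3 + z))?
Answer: -15840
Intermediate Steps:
A(z) = 2*z*(3 + 2*z) (A(z) = (2*z)*(3 + 2*z) = 2*z*(3 + 2*z))
A(-4)*(22*(-18)) = (2*(-4)*(3 + 2*(-4)))*(22*(-18)) = (2*(-4)*(3 - 8))*(-396) = (2*(-4)*(-5))*(-396) = 40*(-396) = -15840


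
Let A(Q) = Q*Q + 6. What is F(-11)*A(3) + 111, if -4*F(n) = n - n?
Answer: 111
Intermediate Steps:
A(Q) = 6 + Q² (A(Q) = Q² + 6 = 6 + Q²)
F(n) = 0 (F(n) = -(n - n)/4 = -¼*0 = 0)
F(-11)*A(3) + 111 = 0*(6 + 3²) + 111 = 0*(6 + 9) + 111 = 0*15 + 111 = 0 + 111 = 111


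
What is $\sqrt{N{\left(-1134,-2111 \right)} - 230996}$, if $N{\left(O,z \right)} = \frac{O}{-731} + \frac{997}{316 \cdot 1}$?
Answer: $\frac{i \sqrt{3081374887888885}}{115498} \approx 480.62 i$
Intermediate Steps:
$N{\left(O,z \right)} = \frac{997}{316} - \frac{O}{731}$ ($N{\left(O,z \right)} = O \left(- \frac{1}{731}\right) + \frac{997}{316} = - \frac{O}{731} + 997 \cdot \frac{1}{316} = - \frac{O}{731} + \frac{997}{316} = \frac{997}{316} - \frac{O}{731}$)
$\sqrt{N{\left(-1134,-2111 \right)} - 230996} = \sqrt{\left(\frac{997}{316} - - \frac{1134}{731}\right) - 230996} = \sqrt{\left(\frac{997}{316} + \frac{1134}{731}\right) - 230996} = \sqrt{\frac{1087151}{230996} - 230996} = \sqrt{- \frac{53358064865}{230996}} = \frac{i \sqrt{3081374887888885}}{115498}$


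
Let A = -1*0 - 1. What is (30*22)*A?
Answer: -660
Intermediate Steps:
A = -1 (A = 0 - 1 = -1)
(30*22)*A = (30*22)*(-1) = 660*(-1) = -660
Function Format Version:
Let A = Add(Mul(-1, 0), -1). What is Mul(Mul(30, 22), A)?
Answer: -660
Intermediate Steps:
A = -1 (A = Add(0, -1) = -1)
Mul(Mul(30, 22), A) = Mul(Mul(30, 22), -1) = Mul(660, -1) = -660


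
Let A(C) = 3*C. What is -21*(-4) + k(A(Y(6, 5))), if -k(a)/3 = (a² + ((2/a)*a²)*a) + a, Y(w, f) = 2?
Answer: -258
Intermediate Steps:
k(a) = -9*a² - 3*a (k(a) = -3*((a² + ((2/a)*a²)*a) + a) = -3*((a² + (2*a)*a) + a) = -3*((a² + 2*a²) + a) = -3*(3*a² + a) = -3*(a + 3*a²) = -9*a² - 3*a)
-21*(-4) + k(A(Y(6, 5))) = -21*(-4) - 3*3*2*(1 + 3*(3*2)) = 84 - 3*6*(1 + 3*6) = 84 - 3*6*(1 + 18) = 84 - 3*6*19 = 84 - 342 = -258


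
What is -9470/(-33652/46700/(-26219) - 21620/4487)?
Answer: 13007057536149250/6617991807369 ≈ 1965.4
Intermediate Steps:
-9470/(-33652/46700/(-26219) - 21620/4487) = -9470/(-33652*1/46700*(-1/26219) - 21620*1/4487) = -9470/(-8413/11675*(-1/26219) - 21620/4487) = -9470/(8413/306106825 - 21620/4487) = -9470/(-6617991807369/1373501323775) = -9470*(-1373501323775/6617991807369) = 13007057536149250/6617991807369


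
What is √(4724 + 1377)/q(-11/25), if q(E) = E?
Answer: -25*√6101/11 ≈ -177.52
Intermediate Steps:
√(4724 + 1377)/q(-11/25) = √(4724 + 1377)/((-11/25)) = √6101/((-11*1/25)) = √6101/(-11/25) = √6101*(-25/11) = -25*√6101/11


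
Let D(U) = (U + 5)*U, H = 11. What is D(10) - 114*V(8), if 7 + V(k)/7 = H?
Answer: -3042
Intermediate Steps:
D(U) = U*(5 + U) (D(U) = (5 + U)*U = U*(5 + U))
V(k) = 28 (V(k) = -49 + 7*11 = -49 + 77 = 28)
D(10) - 114*V(8) = 10*(5 + 10) - 114*28 = 10*15 - 3192 = 150 - 3192 = -3042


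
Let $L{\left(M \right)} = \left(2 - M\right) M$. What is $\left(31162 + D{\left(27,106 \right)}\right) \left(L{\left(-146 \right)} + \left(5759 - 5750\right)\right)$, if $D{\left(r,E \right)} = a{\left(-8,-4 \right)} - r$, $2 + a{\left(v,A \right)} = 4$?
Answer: $-672528063$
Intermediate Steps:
$a{\left(v,A \right)} = 2$ ($a{\left(v,A \right)} = -2 + 4 = 2$)
$D{\left(r,E \right)} = 2 - r$
$L{\left(M \right)} = M \left(2 - M\right)$
$\left(31162 + D{\left(27,106 \right)}\right) \left(L{\left(-146 \right)} + \left(5759 - 5750\right)\right) = \left(31162 + \left(2 - 27\right)\right) \left(- 146 \left(2 - -146\right) + \left(5759 - 5750\right)\right) = \left(31162 + \left(2 - 27\right)\right) \left(- 146 \left(2 + 146\right) + 9\right) = \left(31162 - 25\right) \left(\left(-146\right) 148 + 9\right) = 31137 \left(-21608 + 9\right) = 31137 \left(-21599\right) = -672528063$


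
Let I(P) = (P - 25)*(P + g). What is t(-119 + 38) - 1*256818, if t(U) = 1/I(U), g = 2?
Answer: -2150593931/8374 ≈ -2.5682e+5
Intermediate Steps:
I(P) = (-25 + P)*(2 + P) (I(P) = (P - 25)*(P + 2) = (-25 + P)*(2 + P))
t(U) = 1/(-50 + U**2 - 23*U)
t(-119 + 38) - 1*256818 = 1/(-50 + (-119 + 38)**2 - 23*(-119 + 38)) - 1*256818 = 1/(-50 + (-81)**2 - 23*(-81)) - 256818 = 1/(-50 + 6561 + 1863) - 256818 = 1/8374 - 256818 = -2150593931/8374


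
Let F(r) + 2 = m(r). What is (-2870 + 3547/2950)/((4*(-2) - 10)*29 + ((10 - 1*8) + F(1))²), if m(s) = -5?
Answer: 8462953/1466150 ≈ 5.7722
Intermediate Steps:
F(r) = -7 (F(r) = -2 - 5 = -7)
(-2870 + 3547/2950)/((4*(-2) - 10)*29 + ((10 - 1*8) + F(1))²) = (-2870 + 3547/2950)/((4*(-2) - 10)*29 + ((10 - 1*8) - 7)²) = (-2870 + 3547*(1/2950))/((-8 - 10)*29 + ((10 - 8) - 7)²) = (-2870 + 3547/2950)/(-18*29 + (2 - 7)²) = -8462953/(2950*(-522 + (-5)²)) = -8462953/(2950*(-522 + 25)) = -8462953/2950/(-497) = -8462953/2950*(-1/497) = 8462953/1466150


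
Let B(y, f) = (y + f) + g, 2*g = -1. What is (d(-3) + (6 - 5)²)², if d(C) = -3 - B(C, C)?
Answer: 81/4 ≈ 20.250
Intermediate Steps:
g = -½ (g = (½)*(-1) = -½ ≈ -0.50000)
B(y, f) = -½ + f + y (B(y, f) = (y + f) - ½ = (f + y) - ½ = -½ + f + y)
d(C) = -5/2 - 2*C (d(C) = -3 - (-½ + C + C) = -3 - (-½ + 2*C) = -3 + (½ - 2*C) = -5/2 - 2*C)
(d(-3) + (6 - 5)²)² = ((-5/2 - 2*(-3)) + (6 - 5)²)² = ((-5/2 + 6) + 1²)² = (7/2 + 1)² = (9/2)² = 81/4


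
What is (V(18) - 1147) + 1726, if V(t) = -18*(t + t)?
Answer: -69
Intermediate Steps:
V(t) = -36*t
(V(18) - 1147) + 1726 = (-36*18 - 1147) + 1726 = (-648 - 1147) + 1726 = -1795 + 1726 = -69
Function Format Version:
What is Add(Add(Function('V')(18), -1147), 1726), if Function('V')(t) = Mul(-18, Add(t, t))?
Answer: -69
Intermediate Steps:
Function('V')(t) = Mul(-36, t) (Function('V')(t) = Mul(-18, Mul(2, t)) = Mul(-36, t))
Add(Add(Function('V')(18), -1147), 1726) = Add(Add(Mul(-36, 18), -1147), 1726) = Add(Add(-648, -1147), 1726) = Add(-1795, 1726) = -69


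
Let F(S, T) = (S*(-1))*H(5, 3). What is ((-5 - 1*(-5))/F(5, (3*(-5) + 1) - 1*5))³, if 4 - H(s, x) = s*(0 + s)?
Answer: 0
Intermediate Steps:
H(s, x) = 4 - s² (H(s, x) = 4 - s*(0 + s) = 4 - s*s = 4 - s²)
F(S, T) = 21*S (F(S, T) = (S*(-1))*(4 - 1*5²) = (-S)*(4 - 1*25) = (-S)*(4 - 25) = -S*(-21) = 21*S)
((-5 - 1*(-5))/F(5, (3*(-5) + 1) - 1*5))³ = ((-5 - 1*(-5))/((21*5)))³ = ((-5 + 5)/105)³ = (0*(1/105))³ = 0³ = 0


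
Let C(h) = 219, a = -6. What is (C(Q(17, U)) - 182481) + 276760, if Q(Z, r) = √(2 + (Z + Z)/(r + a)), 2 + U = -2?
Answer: 94498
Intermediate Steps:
U = -4 (U = -2 - 2 = -4)
Q(Z, r) = √(2 + 2*Z/(-6 + r)) (Q(Z, r) = √(2 + (Z + Z)/(r - 6)) = √(2 + (2*Z)/(-6 + r)) = √(2 + 2*Z/(-6 + r)))
(C(Q(17, U)) - 182481) + 276760 = (219 - 182481) + 276760 = -182262 + 276760 = 94498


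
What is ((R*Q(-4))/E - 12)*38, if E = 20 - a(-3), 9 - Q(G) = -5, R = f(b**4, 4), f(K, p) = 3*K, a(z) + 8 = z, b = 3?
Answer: 115140/31 ≈ 3714.2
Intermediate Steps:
a(z) = -8 + z
R = 243 (R = 3*3**4 = 3*81 = 243)
Q(G) = 14 (Q(G) = 9 - 1*(-5) = 9 + 5 = 14)
E = 31 (E = 20 - (-8 - 3) = 20 - 1*(-11) = 20 + 11 = 31)
((R*Q(-4))/E - 12)*38 = ((243*14)/31 - 12)*38 = (3402*(1/31) - 12)*38 = (3402/31 - 12)*38 = (3030/31)*38 = 115140/31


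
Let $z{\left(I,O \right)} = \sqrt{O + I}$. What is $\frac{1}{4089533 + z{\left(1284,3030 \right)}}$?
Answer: $\frac{4089533}{16724280153775} - \frac{\sqrt{4314}}{16724280153775} \approx 2.4452 \cdot 10^{-7}$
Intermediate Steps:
$z{\left(I,O \right)} = \sqrt{I + O}$
$\frac{1}{4089533 + z{\left(1284,3030 \right)}} = \frac{1}{4089533 + \sqrt{1284 + 3030}} = \frac{1}{4089533 + \sqrt{4314}}$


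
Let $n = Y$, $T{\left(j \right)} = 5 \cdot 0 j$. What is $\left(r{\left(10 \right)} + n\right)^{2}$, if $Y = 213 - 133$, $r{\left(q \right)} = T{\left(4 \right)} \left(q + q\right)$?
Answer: $6400$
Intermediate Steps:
$T{\left(j \right)} = 0$ ($T{\left(j \right)} = 0 j = 0$)
$r{\left(q \right)} = 0$ ($r{\left(q \right)} = 0 \left(q + q\right) = 0 \cdot 2 q = 0$)
$Y = 80$ ($Y = 213 - 133 = 80$)
$n = 80$
$\left(r{\left(10 \right)} + n\right)^{2} = \left(0 + 80\right)^{2} = 80^{2} = 6400$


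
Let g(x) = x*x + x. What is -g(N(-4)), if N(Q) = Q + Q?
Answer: -56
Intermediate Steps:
N(Q) = 2*Q
g(x) = x + x² (g(x) = x² + x = x + x²)
-g(N(-4)) = -2*(-4)*(1 + 2*(-4)) = -(-8)*(1 - 8) = -(-8)*(-7) = -1*56 = -56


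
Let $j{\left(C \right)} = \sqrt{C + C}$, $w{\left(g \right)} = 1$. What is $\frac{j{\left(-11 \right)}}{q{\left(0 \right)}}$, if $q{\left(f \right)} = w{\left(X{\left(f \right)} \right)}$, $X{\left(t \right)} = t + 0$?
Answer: $i \sqrt{22} \approx 4.6904 i$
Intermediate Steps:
$X{\left(t \right)} = t$
$q{\left(f \right)} = 1$
$j{\left(C \right)} = \sqrt{2} \sqrt{C}$ ($j{\left(C \right)} = \sqrt{2 C} = \sqrt{2} \sqrt{C}$)
$\frac{j{\left(-11 \right)}}{q{\left(0 \right)}} = \frac{\sqrt{2} \sqrt{-11}}{1} = \sqrt{2} i \sqrt{11} \cdot 1 = i \sqrt{22} \cdot 1 = i \sqrt{22}$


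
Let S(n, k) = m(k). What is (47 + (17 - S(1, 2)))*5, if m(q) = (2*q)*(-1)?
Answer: 340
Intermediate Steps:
m(q) = -2*q
S(n, k) = -2*k
(47 + (17 - S(1, 2)))*5 = (47 + (17 - (-2)*2))*5 = (47 + (17 - 1*(-4)))*5 = (47 + (17 + 4))*5 = (47 + 21)*5 = 68*5 = 340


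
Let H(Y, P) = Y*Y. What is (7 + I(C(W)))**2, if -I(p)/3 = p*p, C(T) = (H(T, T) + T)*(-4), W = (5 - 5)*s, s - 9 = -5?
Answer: 49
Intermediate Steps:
s = 4 (s = 9 - 5 = 4)
H(Y, P) = Y**2
W = 0 (W = (5 - 5)*4 = 0*4 = 0)
C(T) = -4*T - 4*T**2 (C(T) = (T**2 + T)*(-4) = (T + T**2)*(-4) = -4*T - 4*T**2)
I(p) = -3*p**2 (I(p) = -3*p*p = -3*p**2)
(7 + I(C(W)))**2 = (7 - 3*(4*0*(-1 - 1*0))**2)**2 = (7 - 3*(4*0*(-1 + 0))**2)**2 = (7 - 3*(4*0*(-1))**2)**2 = (7 - 3*0**2)**2 = (7 - 3*0)**2 = (7 + 0)**2 = 7**2 = 49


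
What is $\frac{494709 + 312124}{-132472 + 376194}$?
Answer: $\frac{806833}{243722} \approx 3.3105$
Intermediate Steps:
$\frac{494709 + 312124}{-132472 + 376194} = \frac{806833}{243722}$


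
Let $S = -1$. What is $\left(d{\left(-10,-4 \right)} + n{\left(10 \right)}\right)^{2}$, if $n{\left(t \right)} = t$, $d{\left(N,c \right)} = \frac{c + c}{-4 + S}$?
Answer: $\frac{3364}{25} \approx 134.56$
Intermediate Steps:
$d{\left(N,c \right)} = - \frac{2 c}{5}$ ($d{\left(N,c \right)} = \frac{c + c}{-4 - 1} = \frac{2 c}{-5} = 2 c \left(- \frac{1}{5}\right) = - \frac{2 c}{5}$)
$\left(d{\left(-10,-4 \right)} + n{\left(10 \right)}\right)^{2} = \left(\left(- \frac{2}{5}\right) \left(-4\right) + 10\right)^{2} = \left(\frac{8}{5} + 10\right)^{2} = \left(\frac{58}{5}\right)^{2} = \frac{3364}{25}$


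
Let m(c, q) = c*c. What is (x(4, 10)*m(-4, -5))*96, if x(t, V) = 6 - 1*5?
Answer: 1536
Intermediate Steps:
m(c, q) = c**2
x(t, V) = 1 (x(t, V) = 6 - 5 = 1)
(x(4, 10)*m(-4, -5))*96 = (1*(-4)**2)*96 = (1*16)*96 = 16*96 = 1536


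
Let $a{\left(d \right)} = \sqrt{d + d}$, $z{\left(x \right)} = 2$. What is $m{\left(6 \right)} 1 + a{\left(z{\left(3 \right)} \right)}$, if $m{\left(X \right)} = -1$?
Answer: $1$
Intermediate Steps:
$a{\left(d \right)} = \sqrt{2} \sqrt{d}$ ($a{\left(d \right)} = \sqrt{2 d} = \sqrt{2} \sqrt{d}$)
$m{\left(6 \right)} 1 + a{\left(z{\left(3 \right)} \right)} = \left(-1\right) 1 + \sqrt{2} \sqrt{2} = -1 + 2 = 1$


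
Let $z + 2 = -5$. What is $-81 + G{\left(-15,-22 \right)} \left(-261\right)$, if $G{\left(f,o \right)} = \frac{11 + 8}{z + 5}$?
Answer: $\frac{4797}{2} \approx 2398.5$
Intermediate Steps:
$z = -7$ ($z = -2 - 5 = -7$)
$G{\left(f,o \right)} = - \frac{19}{2}$ ($G{\left(f,o \right)} = \frac{11 + 8}{-7 + 5} = \frac{19}{-2} = 19 \left(- \frac{1}{2}\right) = - \frac{19}{2}$)
$-81 + G{\left(-15,-22 \right)} \left(-261\right) = -81 - - \frac{4959}{2} = -81 + \frac{4959}{2} = \frac{4797}{2}$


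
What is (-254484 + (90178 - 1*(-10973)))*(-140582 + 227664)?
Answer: -13352544306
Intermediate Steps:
(-254484 + (90178 - 1*(-10973)))*(-140582 + 227664) = (-254484 + (90178 + 10973))*87082 = (-254484 + 101151)*87082 = -153333*87082 = -13352544306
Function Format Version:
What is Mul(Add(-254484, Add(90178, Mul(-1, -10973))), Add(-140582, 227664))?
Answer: -13352544306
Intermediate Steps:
Mul(Add(-254484, Add(90178, Mul(-1, -10973))), Add(-140582, 227664)) = Mul(Add(-254484, Add(90178, 10973)), 87082) = Mul(Add(-254484, 101151), 87082) = Mul(-153333, 87082) = -13352544306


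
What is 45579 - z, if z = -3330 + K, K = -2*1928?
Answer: 52765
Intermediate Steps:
K = -3856
z = -7186 (z = -3330 - 3856 = -7186)
45579 - z = 45579 - 1*(-7186) = 45579 + 7186 = 52765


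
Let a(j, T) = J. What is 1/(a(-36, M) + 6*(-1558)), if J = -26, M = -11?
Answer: -1/9374 ≈ -0.00010668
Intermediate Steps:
a(j, T) = -26
1/(a(-36, M) + 6*(-1558)) = 1/(-26 + 6*(-1558)) = 1/(-26 - 9348) = 1/(-9374) = -1/9374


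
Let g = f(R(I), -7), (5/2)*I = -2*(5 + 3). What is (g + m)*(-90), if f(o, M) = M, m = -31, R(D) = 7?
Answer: 3420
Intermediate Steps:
I = -32/5 (I = 2*(-2*(5 + 3))/5 = 2*(-2*8)/5 = (2/5)*(-16) = -32/5 ≈ -6.4000)
g = -7
(g + m)*(-90) = (-7 - 31)*(-90) = -38*(-90) = 3420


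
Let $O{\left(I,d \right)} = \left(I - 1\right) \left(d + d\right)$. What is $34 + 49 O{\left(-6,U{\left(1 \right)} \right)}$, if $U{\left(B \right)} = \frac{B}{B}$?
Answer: $-652$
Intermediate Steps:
$U{\left(B \right)} = 1$
$O{\left(I,d \right)} = 2 d \left(-1 + I\right)$ ($O{\left(I,d \right)} = \left(-1 + I\right) 2 d = 2 d \left(-1 + I\right)$)
$34 + 49 O{\left(-6,U{\left(1 \right)} \right)} = 34 + 49 \cdot 2 \cdot 1 \left(-1 - 6\right) = 34 + 49 \cdot 2 \cdot 1 \left(-7\right) = 34 + 49 \left(-14\right) = 34 - 686 = -652$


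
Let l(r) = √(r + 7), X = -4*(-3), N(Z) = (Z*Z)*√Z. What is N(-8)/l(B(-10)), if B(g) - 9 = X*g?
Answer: 64*√13/13 ≈ 17.750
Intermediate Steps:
N(Z) = Z^(5/2) (N(Z) = Z²*√Z = Z^(5/2))
X = 12
B(g) = 9 + 12*g
l(r) = √(7 + r)
N(-8)/l(B(-10)) = (-8)^(5/2)/(√(7 + (9 + 12*(-10)))) = (128*I*√2)/(√(7 + (9 - 120))) = (128*I*√2)/(√(7 - 111)) = (128*I*√2)/(√(-104)) = (128*I*√2)/((2*I*√26)) = (128*I*√2)*(-I*√26/52) = 64*√13/13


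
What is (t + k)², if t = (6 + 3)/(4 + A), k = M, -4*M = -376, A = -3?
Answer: 10609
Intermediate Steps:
M = 94 (M = -¼*(-376) = 94)
k = 94
t = 9 (t = (6 + 3)/(4 - 3) = 9/1 = 1*9 = 9)
(t + k)² = (9 + 94)² = 103² = 10609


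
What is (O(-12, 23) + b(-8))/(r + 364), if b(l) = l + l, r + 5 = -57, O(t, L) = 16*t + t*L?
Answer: -242/151 ≈ -1.6026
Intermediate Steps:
O(t, L) = 16*t + L*t
r = -62 (r = -5 - 57 = -62)
b(l) = 2*l
(O(-12, 23) + b(-8))/(r + 364) = (-12*(16 + 23) + 2*(-8))/(-62 + 364) = (-12*39 - 16)/302 = (-468 - 16)*(1/302) = -484*1/302 = -242/151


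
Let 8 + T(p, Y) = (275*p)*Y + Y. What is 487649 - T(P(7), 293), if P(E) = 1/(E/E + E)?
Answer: 3818337/8 ≈ 4.7729e+5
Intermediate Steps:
P(E) = 1/(1 + E)
T(p, Y) = -8 + Y + 275*Y*p (T(p, Y) = -8 + ((275*p)*Y + Y) = -8 + (275*Y*p + Y) = -8 + (Y + 275*Y*p) = -8 + Y + 275*Y*p)
487649 - T(P(7), 293) = 487649 - (-8 + 293 + 275*293/(1 + 7)) = 487649 - (-8 + 293 + 275*293/8) = 487649 - (-8 + 293 + 275*293*(1/8)) = 487649 - (-8 + 293 + 80575/8) = 487649 - 1*82855/8 = 487649 - 82855/8 = 3818337/8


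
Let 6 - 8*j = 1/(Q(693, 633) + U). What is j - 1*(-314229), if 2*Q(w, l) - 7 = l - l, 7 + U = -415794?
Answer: 522623777903/1663190 ≈ 3.1423e+5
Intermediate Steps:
U = -415801 (U = -7 - 415794 = -415801)
Q(w, l) = 7/2 (Q(w, l) = 7/2 + (l - l)/2 = 7/2 + (½)*0 = 7/2 + 0 = 7/2)
j = 1247393/1663190 (j = ¾ - 1/(8*(7/2 - 415801)) = ¾ - 1/(8*(-831595/2)) = ¾ - ⅛*(-2/831595) = ¾ + 1/3326380 = 1247393/1663190 ≈ 0.75000)
j - 1*(-314229) = 1247393/1663190 - 1*(-314229) = 1247393/1663190 + 314229 = 522623777903/1663190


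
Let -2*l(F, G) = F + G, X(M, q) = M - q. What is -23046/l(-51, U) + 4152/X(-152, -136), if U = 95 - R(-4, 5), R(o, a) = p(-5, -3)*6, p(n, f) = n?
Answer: 26889/74 ≈ 363.36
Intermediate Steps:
R(o, a) = -30 (R(o, a) = -5*6 = -30)
U = 125 (U = 95 - 1*(-30) = 95 + 30 = 125)
l(F, G) = -F/2 - G/2 (l(F, G) = -(F + G)/2 = -F/2 - G/2)
-23046/l(-51, U) + 4152/X(-152, -136) = -23046/(-½*(-51) - ½*125) + 4152/(-152 - 1*(-136)) = -23046/(51/2 - 125/2) + 4152/(-152 + 136) = -23046/(-37) + 4152/(-16) = -23046*(-1/37) + 4152*(-1/16) = 23046/37 - 519/2 = 26889/74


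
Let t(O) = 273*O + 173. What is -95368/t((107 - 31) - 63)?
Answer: -47684/1861 ≈ -25.623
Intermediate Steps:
t(O) = 173 + 273*O
-95368/t((107 - 31) - 63) = -95368/(173 + 273*((107 - 31) - 63)) = -95368/(173 + 273*(76 - 63)) = -95368/(173 + 273*13) = -95368/(173 + 3549) = -95368/3722 = -95368*1/3722 = -47684/1861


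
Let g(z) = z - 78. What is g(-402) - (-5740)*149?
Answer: 854780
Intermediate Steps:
g(z) = -78 + z
g(-402) - (-5740)*149 = (-78 - 402) - (-5740)*149 = -480 - 1*(-855260) = -480 + 855260 = 854780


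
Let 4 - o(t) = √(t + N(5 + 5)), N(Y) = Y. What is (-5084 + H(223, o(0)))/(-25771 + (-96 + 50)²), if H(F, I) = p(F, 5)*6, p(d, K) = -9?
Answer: 5138/23655 ≈ 0.21721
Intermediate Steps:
o(t) = 4 - √(10 + t) (o(t) = 4 - √(t + (5 + 5)) = 4 - √(t + 10) = 4 - √(10 + t))
H(F, I) = -54 (H(F, I) = -9*6 = -54)
(-5084 + H(223, o(0)))/(-25771 + (-96 + 50)²) = (-5084 - 54)/(-25771 + (-96 + 50)²) = -5138/(-25771 + (-46)²) = -5138/(-25771 + 2116) = -5138/(-23655) = -5138*(-1/23655) = 5138/23655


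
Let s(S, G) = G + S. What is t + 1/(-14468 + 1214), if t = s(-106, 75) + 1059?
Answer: 13625111/13254 ≈ 1028.0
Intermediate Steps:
t = 1028 (t = (75 - 106) + 1059 = -31 + 1059 = 1028)
t + 1/(-14468 + 1214) = 1028 + 1/(-14468 + 1214) = 1028 + 1/(-13254) = 1028 - 1/13254 = 13625111/13254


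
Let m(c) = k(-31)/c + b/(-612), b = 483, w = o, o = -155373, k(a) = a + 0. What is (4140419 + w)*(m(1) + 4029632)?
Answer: 1637930504561689/102 ≈ 1.6058e+13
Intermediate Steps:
k(a) = a
w = -155373
m(c) = -161/204 - 31/c (m(c) = -31/c + 483/(-612) = -31/c + 483*(-1/612) = -31/c - 161/204 = -161/204 - 31/c)
(4140419 + w)*(m(1) + 4029632) = (4140419 - 155373)*((-161/204 - 31/1) + 4029632) = 3985046*((-161/204 - 31*1) + 4029632) = 3985046*((-161/204 - 31) + 4029632) = 3985046*(-6485/204 + 4029632) = 3985046*(822038443/204) = 1637930504561689/102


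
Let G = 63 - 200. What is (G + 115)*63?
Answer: -1386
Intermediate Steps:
G = -137
(G + 115)*63 = (-137 + 115)*63 = -22*63 = -1386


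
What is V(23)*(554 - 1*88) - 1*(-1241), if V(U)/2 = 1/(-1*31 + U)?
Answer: 2249/2 ≈ 1124.5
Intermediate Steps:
V(U) = 2/(-31 + U) (V(U) = 2/(-1*31 + U) = 2/(-31 + U))
V(23)*(554 - 1*88) - 1*(-1241) = (2/(-31 + 23))*(554 - 1*88) - 1*(-1241) = (2/(-8))*(554 - 88) + 1241 = (2*(-⅛))*466 + 1241 = -¼*466 + 1241 = -233/2 + 1241 = 2249/2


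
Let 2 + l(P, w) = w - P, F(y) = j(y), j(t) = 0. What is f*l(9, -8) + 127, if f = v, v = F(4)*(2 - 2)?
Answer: 127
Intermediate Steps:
F(y) = 0
l(P, w) = -2 + w - P (l(P, w) = -2 + (w - P) = -2 + w - P)
v = 0 (v = 0*(2 - 2) = 0*0 = 0)
f = 0
f*l(9, -8) + 127 = 0*(-2 - 8 - 1*9) + 127 = 0*(-2 - 8 - 9) + 127 = 0*(-19) + 127 = 0 + 127 = 127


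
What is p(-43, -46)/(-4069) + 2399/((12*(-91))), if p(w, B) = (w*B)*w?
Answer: 6393649/341796 ≈ 18.706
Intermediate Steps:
p(w, B) = B*w² (p(w, B) = (B*w)*w = B*w²)
p(-43, -46)/(-4069) + 2399/((12*(-91))) = -46*(-43)²/(-4069) + 2399/((12*(-91))) = -46*1849*(-1/4069) + 2399/(-1092) = -85054*(-1/4069) + 2399*(-1/1092) = 85054/4069 - 2399/1092 = 6393649/341796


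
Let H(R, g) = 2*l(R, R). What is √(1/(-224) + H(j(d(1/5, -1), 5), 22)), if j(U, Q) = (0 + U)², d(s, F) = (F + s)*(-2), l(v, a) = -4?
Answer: I*√25102/56 ≈ 2.8292*I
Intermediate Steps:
d(s, F) = -2*F - 2*s
j(U, Q) = U²
H(R, g) = -8 (H(R, g) = 2*(-4) = -8)
√(1/(-224) + H(j(d(1/5, -1), 5), 22)) = √(1/(-224) - 8) = √(-1/224 - 8) = √(-1793/224) = I*√25102/56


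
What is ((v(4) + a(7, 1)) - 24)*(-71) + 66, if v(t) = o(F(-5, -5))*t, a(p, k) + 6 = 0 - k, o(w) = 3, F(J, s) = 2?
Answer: 1415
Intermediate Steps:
a(p, k) = -6 - k (a(p, k) = -6 + (0 - k) = -6 - k)
v(t) = 3*t
((v(4) + a(7, 1)) - 24)*(-71) + 66 = ((3*4 + (-6 - 1*1)) - 24)*(-71) + 66 = ((12 + (-6 - 1)) - 24)*(-71) + 66 = ((12 - 7) - 24)*(-71) + 66 = (5 - 24)*(-71) + 66 = -19*(-71) + 66 = 1349 + 66 = 1415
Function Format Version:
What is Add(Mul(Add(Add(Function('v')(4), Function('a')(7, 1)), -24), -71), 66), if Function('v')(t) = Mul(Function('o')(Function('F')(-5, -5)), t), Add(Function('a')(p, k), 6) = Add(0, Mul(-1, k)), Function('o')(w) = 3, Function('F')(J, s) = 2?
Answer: 1415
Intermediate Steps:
Function('a')(p, k) = Add(-6, Mul(-1, k)) (Function('a')(p, k) = Add(-6, Add(0, Mul(-1, k))) = Add(-6, Mul(-1, k)))
Function('v')(t) = Mul(3, t)
Add(Mul(Add(Add(Function('v')(4), Function('a')(7, 1)), -24), -71), 66) = Add(Mul(Add(Add(Mul(3, 4), Add(-6, Mul(-1, 1))), -24), -71), 66) = Add(Mul(Add(Add(12, Add(-6, -1)), -24), -71), 66) = Add(Mul(Add(Add(12, -7), -24), -71), 66) = Add(Mul(Add(5, -24), -71), 66) = Add(Mul(-19, -71), 66) = Add(1349, 66) = 1415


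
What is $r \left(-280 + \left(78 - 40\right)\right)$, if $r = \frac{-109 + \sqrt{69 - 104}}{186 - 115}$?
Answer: $\frac{26378}{71} - \frac{242 i \sqrt{35}}{71} \approx 371.52 - 20.165 i$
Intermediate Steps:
$r = - \frac{109}{71} + \frac{i \sqrt{35}}{71}$ ($r = \frac{-109 + \sqrt{-35}}{71} = \left(-109 + i \sqrt{35}\right) \frac{1}{71} = - \frac{109}{71} + \frac{i \sqrt{35}}{71} \approx -1.5352 + 0.083325 i$)
$r \left(-280 + \left(78 - 40\right)\right) = \left(- \frac{109}{71} + \frac{i \sqrt{35}}{71}\right) \left(-280 + \left(78 - 40\right)\right) = \left(- \frac{109}{71} + \frac{i \sqrt{35}}{71}\right) \left(-280 + 38\right) = \left(- \frac{109}{71} + \frac{i \sqrt{35}}{71}\right) \left(-242\right) = \frac{26378}{71} - \frac{242 i \sqrt{35}}{71}$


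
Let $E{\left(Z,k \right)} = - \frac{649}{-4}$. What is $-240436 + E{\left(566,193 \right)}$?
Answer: $- \frac{961095}{4} \approx -2.4027 \cdot 10^{5}$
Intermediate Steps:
$E{\left(Z,k \right)} = \frac{649}{4}$ ($E{\left(Z,k \right)} = \left(-649\right) \left(- \frac{1}{4}\right) = \frac{649}{4}$)
$-240436 + E{\left(566,193 \right)} = -240436 + \frac{649}{4} = - \frac{961095}{4}$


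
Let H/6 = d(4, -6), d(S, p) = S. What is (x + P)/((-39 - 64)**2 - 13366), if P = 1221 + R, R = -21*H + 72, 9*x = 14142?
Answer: -7081/8271 ≈ -0.85612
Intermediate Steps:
x = 4714/3 (x = (1/9)*14142 = 4714/3 ≈ 1571.3)
H = 24 (H = 6*4 = 24)
R = -432 (R = -21*24 + 72 = -504 + 72 = -432)
P = 789 (P = 1221 - 432 = 789)
(x + P)/((-39 - 64)**2 - 13366) = (4714/3 + 789)/((-39 - 64)**2 - 13366) = 7081/(3*((-103)**2 - 13366)) = 7081/(3*(10609 - 13366)) = (7081/3)/(-2757) = (7081/3)*(-1/2757) = -7081/8271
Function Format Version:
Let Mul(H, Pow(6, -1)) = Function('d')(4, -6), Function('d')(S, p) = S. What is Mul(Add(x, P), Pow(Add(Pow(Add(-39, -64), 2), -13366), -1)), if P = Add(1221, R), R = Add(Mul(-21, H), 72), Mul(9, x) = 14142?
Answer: Rational(-7081, 8271) ≈ -0.85612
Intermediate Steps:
x = Rational(4714, 3) (x = Mul(Rational(1, 9), 14142) = Rational(4714, 3) ≈ 1571.3)
H = 24 (H = Mul(6, 4) = 24)
R = -432 (R = Add(Mul(-21, 24), 72) = Add(-504, 72) = -432)
P = 789 (P = Add(1221, -432) = 789)
Mul(Add(x, P), Pow(Add(Pow(Add(-39, -64), 2), -13366), -1)) = Mul(Add(Rational(4714, 3), 789), Pow(Add(Pow(Add(-39, -64), 2), -13366), -1)) = Mul(Rational(7081, 3), Pow(Add(Pow(-103, 2), -13366), -1)) = Mul(Rational(7081, 3), Pow(Add(10609, -13366), -1)) = Mul(Rational(7081, 3), Pow(-2757, -1)) = Mul(Rational(7081, 3), Rational(-1, 2757)) = Rational(-7081, 8271)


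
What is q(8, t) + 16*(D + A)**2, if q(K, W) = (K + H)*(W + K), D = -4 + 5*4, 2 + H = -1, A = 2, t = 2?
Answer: 5234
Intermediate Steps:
H = -3 (H = -2 - 1 = -3)
D = 16 (D = -4 + 20 = 16)
q(K, W) = (-3 + K)*(K + W) (q(K, W) = (K - 3)*(W + K) = (-3 + K)*(K + W))
q(8, t) + 16*(D + A)**2 = (8**2 - 3*8 - 3*2 + 8*2) + 16*(16 + 2)**2 = (64 - 24 - 6 + 16) + 16*18**2 = 50 + 16*324 = 50 + 5184 = 5234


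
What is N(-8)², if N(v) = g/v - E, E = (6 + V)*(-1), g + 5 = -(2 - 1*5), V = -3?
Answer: 169/16 ≈ 10.563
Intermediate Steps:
g = -2 (g = -5 - (2 - 1*5) = -5 - (2 - 5) = -5 - 1*(-3) = -5 + 3 = -2)
E = -3 (E = (6 - 3)*(-1) = 3*(-1) = -3)
N(v) = 3 - 2/v (N(v) = -2/v - 1*(-3) = -2/v + 3 = 3 - 2/v)
N(-8)² = (3 - 2/(-8))² = (3 - 2*(-⅛))² = (3 + ¼)² = (13/4)² = 169/16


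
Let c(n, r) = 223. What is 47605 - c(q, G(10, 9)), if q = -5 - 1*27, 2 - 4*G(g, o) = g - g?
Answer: 47382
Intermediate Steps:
G(g, o) = ½ (G(g, o) = ½ - (g - g)/4 = ½ - ¼*0 = ½ + 0 = ½)
q = -32 (q = -5 - 27 = -32)
47605 - c(q, G(10, 9)) = 47605 - 1*223 = 47605 - 223 = 47382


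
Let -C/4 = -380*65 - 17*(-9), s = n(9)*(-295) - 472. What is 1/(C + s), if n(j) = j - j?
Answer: 1/97716 ≈ 1.0234e-5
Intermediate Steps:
n(j) = 0
s = -472 (s = 0*(-295) - 472 = 0 - 472 = -472)
C = 98188 (C = -4*(-380*65 - 17*(-9)) = -4*(-24700 + 153) = -4*(-24547) = 98188)
1/(C + s) = 1/(98188 - 472) = 1/97716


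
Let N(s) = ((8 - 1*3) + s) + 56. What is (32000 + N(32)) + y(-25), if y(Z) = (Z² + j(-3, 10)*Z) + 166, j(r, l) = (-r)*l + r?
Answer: 32209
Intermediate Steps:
j(r, l) = r - l*r (j(r, l) = -l*r + r = r - l*r)
y(Z) = 166 + Z² + 27*Z (y(Z) = (Z² + (-3*(1 - 1*10))*Z) + 166 = (Z² + (-3*(1 - 10))*Z) + 166 = (Z² + (-3*(-9))*Z) + 166 = (Z² + 27*Z) + 166 = 166 + Z² + 27*Z)
N(s) = 61 + s (N(s) = ((8 - 3) + s) + 56 = (5 + s) + 56 = 61 + s)
(32000 + N(32)) + y(-25) = (32000 + (61 + 32)) + (166 + (-25)² + 27*(-25)) = (32000 + 93) + (166 + 625 - 675) = 32093 + 116 = 32209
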